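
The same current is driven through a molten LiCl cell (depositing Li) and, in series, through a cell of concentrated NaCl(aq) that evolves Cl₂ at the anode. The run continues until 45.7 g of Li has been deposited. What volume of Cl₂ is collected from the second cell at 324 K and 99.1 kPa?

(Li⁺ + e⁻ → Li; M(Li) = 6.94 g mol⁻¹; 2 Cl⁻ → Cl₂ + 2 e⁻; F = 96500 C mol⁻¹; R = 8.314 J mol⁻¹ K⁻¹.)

n(Li) = 45.7 / 6.94 = 6.585 mol, so n(e⁻) = 1 × 6.585 = 6.585 mol.
The cells are in series, so the same 6.585 mol of electrons passes through the second cell.
2 Cl⁻ → Cl₂ + 2 e⁻ — 2 mol e⁻ per mol Cl₂, so n(Cl₂) = 6.585/2 = 3.293 mol.
V = nRT/P = (3.293 × 8.314 × 324) / (99.1 × 10³) = 0.0895 m³ = 89.5 L.

89.5 L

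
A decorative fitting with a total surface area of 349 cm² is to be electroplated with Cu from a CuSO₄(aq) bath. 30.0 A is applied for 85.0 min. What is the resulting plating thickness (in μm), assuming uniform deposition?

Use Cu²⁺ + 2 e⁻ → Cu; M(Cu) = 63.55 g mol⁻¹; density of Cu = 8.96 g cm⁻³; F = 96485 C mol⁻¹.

Q = I·t = 30.00 × 5100.0 = 153000 C; n(e⁻) = 1.586 mol.
n(Cu) = n(e⁻)/2 = 0.7929 mol, so m = 0.7929 × 63.55 = 50.39 g.
Volume = m/ρ = 50.39 / 8.96 = 5.624 cm³.
Thickness = V/A = 5.624 / 349 = 0.0161 cm = 161 μm.

161 μm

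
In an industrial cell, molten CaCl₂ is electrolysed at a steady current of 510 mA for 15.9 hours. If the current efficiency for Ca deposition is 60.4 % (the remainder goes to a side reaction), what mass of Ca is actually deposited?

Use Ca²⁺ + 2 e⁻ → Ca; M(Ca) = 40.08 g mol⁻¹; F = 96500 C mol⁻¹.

3.66 g

Q = I·t = 0.5100 × 57240 = 29190 C.
n(e⁻) = 29190/96500 = 0.3025 mol; theoretically n(Ca) = 0.3025/2 = 0.1513 mol, m_theo = 6.062 g.
At 60.4 % efficiency, m_actual = 0.604 × 6.062 = 3.66 g.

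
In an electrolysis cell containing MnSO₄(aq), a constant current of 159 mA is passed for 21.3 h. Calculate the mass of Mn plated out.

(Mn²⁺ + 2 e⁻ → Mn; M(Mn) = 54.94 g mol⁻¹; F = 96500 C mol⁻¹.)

Q = I·t = 0.1590 A × 76680 s = 12190 C.
n(e⁻) = Q/F = 12190 / 96500 = 0.1263 mol.
Mn²⁺ + 2 e⁻ → Mn, so n(Mn) = n(e⁻)/2 = 0.06317 mol.
m = n·M = 0.06317 × 54.94 = 3.47 g.

3.47 g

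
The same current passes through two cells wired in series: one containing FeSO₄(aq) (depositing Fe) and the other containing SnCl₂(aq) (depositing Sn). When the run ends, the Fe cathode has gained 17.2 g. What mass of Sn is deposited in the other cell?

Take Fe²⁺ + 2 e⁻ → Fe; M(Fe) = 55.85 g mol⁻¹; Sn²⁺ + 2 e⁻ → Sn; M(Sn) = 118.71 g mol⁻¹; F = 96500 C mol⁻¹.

n(Fe) = 17.2 / 55.85 = 0.3080 mol.
Since Fe²⁺ + 2 e⁻ → Fe, n(e⁻) passed = 2 × 0.3080 = 0.6159 mol.
Cells in series carry the same charge, so the same 0.6159 mol of electrons passes through cell 2.
Sn²⁺ + 2 e⁻ → Sn, so n(Sn) = 0.6159 / 2 = 0.3080 mol.
m(Sn) = 0.3080 × 118.71 = 36.6 g.

36.6 g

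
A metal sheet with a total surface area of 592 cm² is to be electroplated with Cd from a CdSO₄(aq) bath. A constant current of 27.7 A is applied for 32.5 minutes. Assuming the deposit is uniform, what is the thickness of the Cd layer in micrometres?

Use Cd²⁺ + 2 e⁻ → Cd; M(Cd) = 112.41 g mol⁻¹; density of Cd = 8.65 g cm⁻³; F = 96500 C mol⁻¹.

61.4 μm

Q = I·t = 27.70 × 1950.0 = 54020 C; n(e⁻) = 0.5597 mol.
n(Cd) = n(e⁻)/2 = 0.2799 mol, so m = 0.2799 × 112.41 = 31.46 g.
Volume = m/ρ = 31.46 / 8.65 = 3.637 cm³.
Thickness = V/A = 3.637 / 592 = 0.00614 cm = 61.4 μm.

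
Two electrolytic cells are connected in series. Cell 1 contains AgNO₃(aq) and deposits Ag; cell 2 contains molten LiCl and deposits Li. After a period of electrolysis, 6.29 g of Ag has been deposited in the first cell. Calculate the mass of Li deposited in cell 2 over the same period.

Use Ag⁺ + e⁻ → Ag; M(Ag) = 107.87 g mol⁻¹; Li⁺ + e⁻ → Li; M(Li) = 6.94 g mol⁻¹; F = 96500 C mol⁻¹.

0.405 g

n(Ag) = 6.29 / 107.87 = 0.05831 mol.
Since Ag⁺ + e⁻ → Ag, n(e⁻) passed = 1 × 0.05831 = 0.05831 mol.
Cells in series carry the same charge, so the same 0.05831 mol of electrons passes through cell 2.
Li⁺ + e⁻ → Li, so n(Li) = 0.05831 / 1 = 0.05831 mol.
m(Li) = 0.05831 × 6.94 = 0.405 g.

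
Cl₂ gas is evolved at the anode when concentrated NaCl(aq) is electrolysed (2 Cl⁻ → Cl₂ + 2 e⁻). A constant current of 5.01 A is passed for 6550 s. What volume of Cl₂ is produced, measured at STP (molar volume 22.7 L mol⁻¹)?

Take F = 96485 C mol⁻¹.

Q = I·t = 5.010 A × 6550.0 s = 32820 C.
n(e⁻) = Q/F = 32820 / 96485 = 0.3401 mol.
2 electrons are transferred per Cl₂ molecule, so n(Cl₂) = 0.3401 / 2 = 0.1701 mol.
V = n × V_m = 0.1701 × 22.7 = 3.86 L.

3.86 L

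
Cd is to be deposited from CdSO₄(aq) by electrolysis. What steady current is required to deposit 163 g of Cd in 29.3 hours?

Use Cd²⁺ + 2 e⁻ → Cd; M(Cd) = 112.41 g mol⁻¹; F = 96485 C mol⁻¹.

n(Cd) = 163 / 112.41 = 1.450 mol.
n(e⁻) = 2 × 1.450 = 2.900 mol.
Q = n(e⁻)·F = 2.900 × 96485 = 279800 C.
I = Q/t = 279800 / 105480 s = 2.65 A.

2.65 A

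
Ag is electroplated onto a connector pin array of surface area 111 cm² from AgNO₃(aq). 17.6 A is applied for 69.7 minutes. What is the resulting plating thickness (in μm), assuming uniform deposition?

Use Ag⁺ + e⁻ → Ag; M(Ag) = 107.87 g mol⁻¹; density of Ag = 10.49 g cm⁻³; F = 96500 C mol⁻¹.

Q = I·t = 17.60 × 4182.0 = 73600 C; n(e⁻) = 0.7627 mol.
n(Ag) = n(e⁻)/1 = 0.7627 mol, so m = 0.7627 × 107.87 = 82.28 g.
Volume = m/ρ = 82.28 / 10.49 = 7.843 cm³.
Thickness = V/A = 7.843 / 111 = 0.0707 cm = 707 μm.

707 μm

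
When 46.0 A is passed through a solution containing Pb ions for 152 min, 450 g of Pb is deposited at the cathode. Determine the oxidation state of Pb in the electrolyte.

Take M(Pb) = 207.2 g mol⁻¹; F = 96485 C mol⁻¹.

+2

Q = I·t = 46.00 A × 9120.0 s = 419500 C, so n(e⁻) = 419500/96485 = 4.348 mol.
n(Pb) deposited = 450 / 207.2 = 2.172 mol.
Electrons per atom = n(e⁻)/n(Pb) = 4.348 / 2.172 = 2.00 ≈ 2, so the ion is Pb²⁺.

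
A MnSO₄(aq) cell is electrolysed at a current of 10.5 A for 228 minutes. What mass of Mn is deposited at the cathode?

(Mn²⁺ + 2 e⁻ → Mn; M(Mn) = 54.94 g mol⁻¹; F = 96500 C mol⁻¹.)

40.9 g

Q = I·t = 10.50 A × 13680 s = 143600 C.
n(e⁻) = Q/F = 143600 / 96500 = 1.488 mol.
Mn²⁺ + 2 e⁻ → Mn, so n(Mn) = n(e⁻)/2 = 0.7442 mol.
m = n·M = 0.7442 × 54.94 = 40.9 g.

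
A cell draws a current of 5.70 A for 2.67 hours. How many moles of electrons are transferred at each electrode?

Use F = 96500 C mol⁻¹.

0.568 mol

Q = I·t = 5.700 A × 9612.0 s = 54790 C.
n(e⁻) = Q/F = 54790 / 96500 = 0.568 mol.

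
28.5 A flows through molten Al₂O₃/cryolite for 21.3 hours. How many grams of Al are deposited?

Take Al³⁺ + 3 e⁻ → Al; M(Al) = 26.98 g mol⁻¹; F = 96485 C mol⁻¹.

Q = I·t = 28.50 A × 76680 s = 2185000 C.
n(e⁻) = Q/F = 2185000 / 96485 = 22.65 mol.
Al³⁺ + 3 e⁻ → Al, so n(Al) = n(e⁻)/3 = 7.550 mol.
m = n·M = 7.550 × 26.98 = 204 g.

204 g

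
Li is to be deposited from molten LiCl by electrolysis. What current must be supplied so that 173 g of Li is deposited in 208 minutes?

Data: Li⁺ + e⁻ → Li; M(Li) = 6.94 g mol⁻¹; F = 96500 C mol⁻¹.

n(Li) = 173 / 6.94 = 24.93 mol.
n(e⁻) = 1 × 24.93 = 24.93 mol.
Q = n(e⁻)·F = 24.93 × 96500 = 2406000 C.
I = Q/t = 2406000 / 12480 s = 193 A.

193 A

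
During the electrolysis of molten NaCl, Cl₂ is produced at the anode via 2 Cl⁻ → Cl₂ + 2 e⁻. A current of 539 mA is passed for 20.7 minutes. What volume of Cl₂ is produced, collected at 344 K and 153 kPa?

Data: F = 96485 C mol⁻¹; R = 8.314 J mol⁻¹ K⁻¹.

0.0648 L

Q = I·t = 0.5390 A × 1242.0 s = 669.4 C.
n(e⁻) = Q/F = 669.4 / 96485 = 0.006938 mol.
2 electrons are transferred per Cl₂ molecule, so n(Cl₂) = 0.006938 / 2 = 0.003469 mol.
V = nRT/P = (0.003469 × 8.314 × 344) / (153 × 10³ Pa) = 6.48 × 10⁻⁵ m³ = 0.0648 L.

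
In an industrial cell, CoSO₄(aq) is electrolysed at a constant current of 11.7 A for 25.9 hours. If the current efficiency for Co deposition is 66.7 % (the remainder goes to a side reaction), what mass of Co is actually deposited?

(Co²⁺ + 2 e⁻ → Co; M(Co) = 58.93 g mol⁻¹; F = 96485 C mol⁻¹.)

Q = I·t = 11.70 × 93240 = 1091000 C.
n(e⁻) = 1091000/96485 = 11.31 mol; theoretically n(Co) = 11.31/2 = 5.653 mol, m_theo = 333.1 g.
At 66.7 % efficiency, m_actual = 0.667 × 333.1 = 222 g.

222 g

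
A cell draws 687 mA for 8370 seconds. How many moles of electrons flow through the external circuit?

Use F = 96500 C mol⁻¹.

0.0596 mol

Q = I·t = 0.6870 A × 8370.0 s = 5750 C.
n(e⁻) = Q/F = 5750 / 96500 = 0.0596 mol.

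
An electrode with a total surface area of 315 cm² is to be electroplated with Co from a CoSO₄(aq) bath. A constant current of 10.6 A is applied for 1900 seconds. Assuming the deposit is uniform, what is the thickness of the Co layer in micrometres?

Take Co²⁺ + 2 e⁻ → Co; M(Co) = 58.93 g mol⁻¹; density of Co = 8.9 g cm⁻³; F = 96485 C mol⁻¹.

21.9 μm

Q = I·t = 10.60 × 1900.0 = 20140 C; n(e⁻) = 0.2087 mol.
n(Co) = n(e⁻)/2 = 0.1044 mol, so m = 0.1044 × 58.93 = 6.150 g.
Volume = m/ρ = 6.150 / 8.9 = 0.6911 cm³.
Thickness = V/A = 0.6911 / 315 = 0.00219 cm = 21.9 μm.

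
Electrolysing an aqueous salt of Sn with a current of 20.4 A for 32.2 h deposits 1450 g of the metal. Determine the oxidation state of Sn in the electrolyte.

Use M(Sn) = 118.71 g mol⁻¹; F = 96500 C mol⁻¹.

+2

Q = I·t = 20.40 A × 115920 s = 2365000 C, so n(e⁻) = 2365000/96500 = 24.51 mol.
n(Sn) deposited = 1450 / 118.71 = 12.21 mol.
Electrons per atom = n(e⁻)/n(Sn) = 24.51 / 12.21 = 2.01 ≈ 2, so the ion is Sn²⁺.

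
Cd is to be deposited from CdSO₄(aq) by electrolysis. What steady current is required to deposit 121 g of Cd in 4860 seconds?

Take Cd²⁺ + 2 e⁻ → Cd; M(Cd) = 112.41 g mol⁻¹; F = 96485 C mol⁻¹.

n(Cd) = 121 / 112.41 = 1.076 mol.
n(e⁻) = 2 × 1.076 = 2.153 mol.
Q = n(e⁻)·F = 2.153 × 96485 = 207700 C.
I = Q/t = 207700 / 4860.0 s = 42.7 A.

42.7 A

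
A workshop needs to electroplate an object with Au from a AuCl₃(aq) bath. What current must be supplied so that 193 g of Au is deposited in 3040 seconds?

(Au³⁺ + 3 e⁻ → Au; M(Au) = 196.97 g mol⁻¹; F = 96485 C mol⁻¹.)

93.3 A

n(Au) = 193 / 196.97 = 0.9798 mol.
n(e⁻) = 3 × 0.9798 = 2.940 mol.
Q = n(e⁻)·F = 2.940 × 96485 = 283600 C.
I = Q/t = 283600 / 3040.0 s = 93.3 A.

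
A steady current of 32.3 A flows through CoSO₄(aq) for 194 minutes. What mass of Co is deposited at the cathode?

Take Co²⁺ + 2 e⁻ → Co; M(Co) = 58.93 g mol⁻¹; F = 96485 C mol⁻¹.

Q = I·t = 32.30 A × 11640 s = 376000 C.
n(e⁻) = Q/F = 376000 / 96485 = 3.897 mol.
Co²⁺ + 2 e⁻ → Co, so n(Co) = n(e⁻)/2 = 1.948 mol.
m = n·M = 1.948 × 58.93 = 115 g.

115 g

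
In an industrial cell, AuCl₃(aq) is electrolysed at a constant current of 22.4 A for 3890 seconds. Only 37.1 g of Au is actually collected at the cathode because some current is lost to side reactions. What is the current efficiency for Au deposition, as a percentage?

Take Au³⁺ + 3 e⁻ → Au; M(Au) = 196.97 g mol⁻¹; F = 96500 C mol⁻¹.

62.6 %

Q = I·t = 22.40 × 3890.0 = 87140 C; n(e⁻) = 87140/96500 = 0.9030 mol.
Theoretical n(Au) = n(e⁻)/3 = 0.3010 mol, i.e. m_theo = 0.3010 × 196.97 = 59.29 g.
Efficiency = m_actual / m_theo = 37.1 / 59.29 = 62.6 %.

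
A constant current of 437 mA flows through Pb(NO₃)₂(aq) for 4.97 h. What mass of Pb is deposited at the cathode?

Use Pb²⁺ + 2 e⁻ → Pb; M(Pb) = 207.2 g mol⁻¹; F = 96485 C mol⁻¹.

Q = I·t = 0.4370 A × 17892 s = 7819 C.
n(e⁻) = Q/F = 7819 / 96485 = 0.08104 mol.
Pb²⁺ + 2 e⁻ → Pb, so n(Pb) = n(e⁻)/2 = 0.04052 mol.
m = n·M = 0.04052 × 207.2 = 8.40 g.

8.40 g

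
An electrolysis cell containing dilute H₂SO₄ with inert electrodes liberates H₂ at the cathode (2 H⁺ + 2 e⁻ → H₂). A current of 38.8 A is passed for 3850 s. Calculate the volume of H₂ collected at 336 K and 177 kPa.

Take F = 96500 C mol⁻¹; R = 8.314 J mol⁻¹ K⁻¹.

Q = I·t = 38.80 A × 3850.0 s = 149400 C.
n(e⁻) = Q/F = 149400 / 96500 = 1.548 mol.
2 electrons are transferred per H₂ molecule, so n(H₂) = 1.548 / 2 = 0.7740 mol.
V = nRT/P = (0.7740 × 8.314 × 336) / (177 × 10³ Pa) = 0.0122 m³ = 12.2 L.

12.2 L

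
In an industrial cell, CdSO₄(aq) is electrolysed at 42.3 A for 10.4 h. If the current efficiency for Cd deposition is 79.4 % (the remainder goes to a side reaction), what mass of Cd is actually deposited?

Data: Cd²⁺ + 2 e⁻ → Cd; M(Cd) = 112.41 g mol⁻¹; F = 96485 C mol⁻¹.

733 g

Q = I·t = 42.30 × 37440 = 1584000 C.
n(e⁻) = 1584000/96485 = 16.41 mol; theoretically n(Cd) = 16.41/2 = 8.207 mol, m_theo = 922.6 g.
At 79.4 % efficiency, m_actual = 0.794 × 922.6 = 733 g.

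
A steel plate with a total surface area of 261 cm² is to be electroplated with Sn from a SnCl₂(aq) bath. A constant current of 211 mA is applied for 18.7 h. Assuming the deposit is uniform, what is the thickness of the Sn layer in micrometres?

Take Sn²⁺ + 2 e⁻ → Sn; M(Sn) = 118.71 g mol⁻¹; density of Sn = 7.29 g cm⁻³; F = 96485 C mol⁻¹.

Q = I·t = 0.2110 × 67320 = 14200 C; n(e⁻) = 0.1472 mol.
n(Sn) = n(e⁻)/2 = 0.07361 mol, so m = 0.07361 × 118.71 = 8.738 g.
Volume = m/ρ = 8.738 / 7.29 = 1.199 cm³.
Thickness = V/A = 1.199 / 261 = 0.00459 cm = 45.9 μm.

45.9 μm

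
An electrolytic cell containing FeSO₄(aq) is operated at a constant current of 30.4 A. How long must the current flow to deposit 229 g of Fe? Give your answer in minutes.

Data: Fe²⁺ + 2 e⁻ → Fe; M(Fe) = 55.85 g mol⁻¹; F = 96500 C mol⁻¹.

n(Fe) = m/M = 229 / 55.85 = 4.100 mol.
Each Fe atom requires 2 electrons, so n(e⁻) = 2 × 4.100 = 8.201 mol.
Q = n(e⁻)·F = 8.201 × 96500 = 791400 C.
t = Q/I = 791400 / 30.40 A = 26030 s = 434 min.

434 min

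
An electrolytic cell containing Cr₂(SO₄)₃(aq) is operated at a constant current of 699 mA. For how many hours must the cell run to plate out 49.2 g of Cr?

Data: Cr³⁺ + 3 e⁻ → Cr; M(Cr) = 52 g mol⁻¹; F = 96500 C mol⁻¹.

109 h

n(Cr) = m/M = 49.2 / 52 = 0.9462 mol.
Each Cr atom requires 3 electrons, so n(e⁻) = 3 × 0.9462 = 2.838 mol.
Q = n(e⁻)·F = 2.838 × 96500 = 273900 C.
t = Q/I = 273900 / 0.6990 A = 391900 s = 109 h.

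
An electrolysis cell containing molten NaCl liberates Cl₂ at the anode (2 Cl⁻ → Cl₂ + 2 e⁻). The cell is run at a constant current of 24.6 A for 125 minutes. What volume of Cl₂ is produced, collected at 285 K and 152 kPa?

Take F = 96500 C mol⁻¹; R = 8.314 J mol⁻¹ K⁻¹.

14.9 L

Q = I·t = 24.60 A × 7500.0 s = 184500 C.
n(e⁻) = Q/F = 184500 / 96500 = 1.912 mol.
2 electrons are transferred per Cl₂ molecule, so n(Cl₂) = 1.912 / 2 = 0.9560 mol.
V = nRT/P = (0.9560 × 8.314 × 285) / (152 × 10³ Pa) = 0.0149 m³ = 14.9 L.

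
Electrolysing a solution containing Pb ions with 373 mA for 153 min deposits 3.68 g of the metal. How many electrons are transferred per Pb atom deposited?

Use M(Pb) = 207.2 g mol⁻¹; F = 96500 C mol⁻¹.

Q = I·t = 0.3730 A × 9180.0 s = 3424 C, so n(e⁻) = 3424/96500 = 0.03548 mol.
n(Pb) deposited = 3.68 / 207.2 = 0.01776 mol.
Electrons per atom = n(e⁻)/n(Pb) = 0.03548 / 0.01776 = 2.00 ≈ 2, so the ion is Pb²⁺.

2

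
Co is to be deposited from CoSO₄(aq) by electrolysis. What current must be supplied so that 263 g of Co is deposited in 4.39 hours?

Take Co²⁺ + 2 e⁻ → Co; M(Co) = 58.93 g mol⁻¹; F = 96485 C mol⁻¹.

n(Co) = 263 / 58.93 = 4.463 mol.
n(e⁻) = 2 × 4.463 = 8.926 mol.
Q = n(e⁻)·F = 8.926 × 96485 = 861200 C.
I = Q/t = 861200 / 15804 s = 54.5 A.

54.5 A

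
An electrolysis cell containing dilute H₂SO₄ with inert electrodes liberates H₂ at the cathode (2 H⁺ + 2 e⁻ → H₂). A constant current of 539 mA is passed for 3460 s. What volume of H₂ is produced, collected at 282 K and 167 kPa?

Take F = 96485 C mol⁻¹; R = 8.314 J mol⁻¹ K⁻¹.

0.136 L

Q = I·t = 0.5390 A × 3460.0 s = 1865 C.
n(e⁻) = Q/F = 1865 / 96485 = 0.01933 mol.
2 electrons are transferred per H₂ molecule, so n(H₂) = 0.01933 / 2 = 0.009664 mol.
V = nRT/P = (0.009664 × 8.314 × 282) / (167 × 10³ Pa) = 1.36 × 10⁻⁴ m³ = 0.136 L.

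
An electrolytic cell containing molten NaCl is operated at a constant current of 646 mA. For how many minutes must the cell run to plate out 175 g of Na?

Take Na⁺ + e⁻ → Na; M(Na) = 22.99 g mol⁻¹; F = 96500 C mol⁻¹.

n(Na) = m/M = 175 / 22.99 = 7.612 mol.
Each Na atom requires 1 electron, so n(e⁻) = 1 × 7.612 = 7.612 mol.
Q = n(e⁻)·F = 7.612 × 96500 = 734600 C.
t = Q/I = 734600 / 0.6460 A = 1137000 s = 19000 min.

19000 min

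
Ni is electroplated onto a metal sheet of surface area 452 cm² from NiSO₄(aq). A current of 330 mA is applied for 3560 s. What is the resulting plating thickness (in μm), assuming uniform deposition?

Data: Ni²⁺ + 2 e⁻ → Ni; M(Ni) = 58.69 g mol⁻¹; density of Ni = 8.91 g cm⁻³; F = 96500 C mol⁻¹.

Q = I·t = 0.3300 × 3560.0 = 1175 C; n(e⁻) = 0.01217 mol.
n(Ni) = n(e⁻)/2 = 0.006087 mol, so m = 0.006087 × 58.69 = 0.3572 g.
Volume = m/ρ = 0.3572 / 8.91 = 0.04010 cm³.
Thickness = V/A = 0.04010 / 452 = 8.87 × 10⁻⁵ cm = 0.887 μm.

0.887 μm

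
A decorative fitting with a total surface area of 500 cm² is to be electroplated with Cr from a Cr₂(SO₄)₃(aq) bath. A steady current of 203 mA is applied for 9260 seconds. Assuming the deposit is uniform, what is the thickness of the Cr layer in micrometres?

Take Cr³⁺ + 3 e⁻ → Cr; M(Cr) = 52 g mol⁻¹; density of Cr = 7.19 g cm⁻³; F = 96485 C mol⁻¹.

0.939 μm

Q = I·t = 0.2030 × 9260.0 = 1880 C; n(e⁻) = 0.01948 mol.
n(Cr) = n(e⁻)/3 = 0.006494 mol, so m = 0.006494 × 52 = 0.3377 g.
Volume = m/ρ = 0.3377 / 7.19 = 0.04697 cm³.
Thickness = V/A = 0.04697 / 500 = 9.39 × 10⁻⁵ cm = 0.939 μm.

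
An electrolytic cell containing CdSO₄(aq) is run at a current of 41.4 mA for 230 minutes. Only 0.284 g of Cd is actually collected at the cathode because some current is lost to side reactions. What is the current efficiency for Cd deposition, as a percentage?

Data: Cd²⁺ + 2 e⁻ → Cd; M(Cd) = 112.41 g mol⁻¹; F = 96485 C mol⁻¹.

85.3 %

Q = I·t = 0.04140 × 13800 = 571.3 C; n(e⁻) = 571.3/96485 = 0.005921 mol.
Theoretical n(Cd) = n(e⁻)/2 = 0.002961 mol, i.e. m_theo = 0.002961 × 112.41 = 0.3328 g.
Efficiency = m_actual / m_theo = 0.284 / 0.3328 = 85.3 %.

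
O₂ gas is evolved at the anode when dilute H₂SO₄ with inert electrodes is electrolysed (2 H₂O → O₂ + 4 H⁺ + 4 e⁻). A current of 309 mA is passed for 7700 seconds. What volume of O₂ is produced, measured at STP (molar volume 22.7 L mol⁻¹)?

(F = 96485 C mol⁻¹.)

Q = I·t = 0.3090 A × 7700.0 s = 2379 C.
n(e⁻) = Q/F = 2379 / 96485 = 0.02466 mol.
4 electrons are transferred per O₂ molecule, so n(O₂) = 0.02466 / 4 = 0.006165 mol.
V = n × V_m = 0.006165 × 22.7 = 0.140 L.

0.140 L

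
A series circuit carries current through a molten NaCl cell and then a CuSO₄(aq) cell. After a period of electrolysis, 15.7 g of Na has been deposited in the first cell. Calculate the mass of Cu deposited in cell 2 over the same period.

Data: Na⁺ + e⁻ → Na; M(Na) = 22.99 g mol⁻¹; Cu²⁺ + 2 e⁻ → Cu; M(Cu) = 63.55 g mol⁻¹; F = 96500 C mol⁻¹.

n(Na) = 15.7 / 22.99 = 0.6829 mol.
Since Na⁺ + e⁻ → Na, n(e⁻) passed = 1 × 0.6829 = 0.6829 mol.
Cells in series carry the same charge, so the same 0.6829 mol of electrons passes through cell 2.
Cu²⁺ + 2 e⁻ → Cu, so n(Cu) = 0.6829 / 2 = 0.3415 mol.
m(Cu) = 0.3415 × 63.55 = 21.7 g.

21.7 g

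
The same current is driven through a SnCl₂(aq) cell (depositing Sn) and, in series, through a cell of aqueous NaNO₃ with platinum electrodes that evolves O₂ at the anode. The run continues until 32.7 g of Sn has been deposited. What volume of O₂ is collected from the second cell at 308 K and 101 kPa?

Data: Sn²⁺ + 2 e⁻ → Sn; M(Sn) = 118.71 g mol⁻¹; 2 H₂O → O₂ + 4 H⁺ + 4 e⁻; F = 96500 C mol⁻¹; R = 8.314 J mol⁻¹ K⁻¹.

3.49 L

n(Sn) = 32.7 / 118.71 = 0.2755 mol, so n(e⁻) = 2 × 0.2755 = 0.5509 mol.
The cells are in series, so the same 0.5509 mol of electrons passes through the second cell.
2 H₂O → O₂ + 4 H⁺ + 4 e⁻ — 4 mol e⁻ per mol O₂, so n(O₂) = 0.5509/4 = 0.1377 mol.
V = nRT/P = (0.1377 × 8.314 × 308) / (101 × 10³) = 0.00349 m³ = 3.49 L.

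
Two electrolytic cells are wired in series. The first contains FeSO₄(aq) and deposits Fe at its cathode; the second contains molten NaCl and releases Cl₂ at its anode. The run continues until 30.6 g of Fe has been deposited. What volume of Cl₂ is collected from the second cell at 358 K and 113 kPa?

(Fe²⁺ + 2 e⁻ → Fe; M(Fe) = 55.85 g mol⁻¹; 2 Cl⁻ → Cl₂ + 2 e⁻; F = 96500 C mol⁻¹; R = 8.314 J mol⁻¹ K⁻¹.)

n(Fe) = 30.6 / 55.85 = 0.5479 mol, so n(e⁻) = 2 × 0.5479 = 1.096 mol.
The cells are in series, so the same 1.096 mol of electrons passes through the second cell.
2 Cl⁻ → Cl₂ + 2 e⁻ — 2 mol e⁻ per mol Cl₂, so n(Cl₂) = 1.096/2 = 0.5479 mol.
V = nRT/P = (0.5479 × 8.314 × 358) / (113 × 10³) = 0.0144 m³ = 14.4 L.

14.4 L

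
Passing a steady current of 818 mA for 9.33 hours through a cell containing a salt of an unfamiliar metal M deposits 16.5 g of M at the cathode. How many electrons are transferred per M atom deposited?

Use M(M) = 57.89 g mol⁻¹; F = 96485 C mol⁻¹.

1

Q = I·t = 0.8180 A × 33588 s = 27470 C, so n(e⁻) = 27470/96485 = 0.2848 mol.
n(M) deposited = 16.5 / 57.89 = 0.2850 mol.
Electrons per atom = n(e⁻)/n(M) = 0.2848 / 0.2850 = 0.999 ≈ 1, so the ion is M⁺.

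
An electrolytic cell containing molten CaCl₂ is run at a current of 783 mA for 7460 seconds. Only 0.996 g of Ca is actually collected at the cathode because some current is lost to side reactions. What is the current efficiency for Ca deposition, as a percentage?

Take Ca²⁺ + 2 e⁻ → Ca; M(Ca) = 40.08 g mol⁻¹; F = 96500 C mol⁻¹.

Q = I·t = 0.7830 × 7460.0 = 5841 C; n(e⁻) = 5841/96500 = 0.06053 mol.
Theoretical n(Ca) = n(e⁻)/2 = 0.03027 mol, i.e. m_theo = 0.03027 × 40.08 = 1.213 g.
Efficiency = m_actual / m_theo = 0.996 / 1.213 = 82.1 %.

82.1 %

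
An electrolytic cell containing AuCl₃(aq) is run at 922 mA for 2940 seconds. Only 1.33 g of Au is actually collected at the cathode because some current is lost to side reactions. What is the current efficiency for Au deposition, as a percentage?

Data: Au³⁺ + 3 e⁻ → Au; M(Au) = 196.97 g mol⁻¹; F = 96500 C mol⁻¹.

Q = I·t = 0.9220 × 2940.0 = 2711 C; n(e⁻) = 2711/96500 = 0.02809 mol.
Theoretical n(Au) = n(e⁻)/3 = 0.009363 mol, i.e. m_theo = 0.009363 × 196.97 = 1.844 g.
Efficiency = m_actual / m_theo = 1.33 / 1.844 = 72.1 %.

72.1 %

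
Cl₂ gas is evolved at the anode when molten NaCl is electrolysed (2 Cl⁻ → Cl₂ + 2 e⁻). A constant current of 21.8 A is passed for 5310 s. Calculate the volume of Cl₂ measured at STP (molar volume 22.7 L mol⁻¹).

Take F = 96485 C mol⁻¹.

Q = I·t = 21.80 A × 5310.0 s = 115800 C.
n(e⁻) = Q/F = 115800 / 96485 = 1.200 mol.
2 electrons are transferred per Cl₂ molecule, so n(Cl₂) = 1.200 / 2 = 0.5999 mol.
V = n × V_m = 0.5999 × 22.7 = 13.6 L.

13.6 L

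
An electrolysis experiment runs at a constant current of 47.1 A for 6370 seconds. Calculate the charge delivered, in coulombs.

Q = I·t = 47.10 A × 6370.0 s = 3.00 × 10⁵ C.

3.00 × 10⁵ C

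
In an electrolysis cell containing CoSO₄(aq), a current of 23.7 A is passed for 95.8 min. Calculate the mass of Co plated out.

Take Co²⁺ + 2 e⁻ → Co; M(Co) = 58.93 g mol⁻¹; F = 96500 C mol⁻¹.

Q = I·t = 23.70 A × 5748.0 s = 136200 C.
n(e⁻) = Q/F = 136200 / 96500 = 1.412 mol.
Co²⁺ + 2 e⁻ → Co, so n(Co) = n(e⁻)/2 = 0.7058 mol.
m = n·M = 0.7058 × 58.93 = 41.6 g.

41.6 g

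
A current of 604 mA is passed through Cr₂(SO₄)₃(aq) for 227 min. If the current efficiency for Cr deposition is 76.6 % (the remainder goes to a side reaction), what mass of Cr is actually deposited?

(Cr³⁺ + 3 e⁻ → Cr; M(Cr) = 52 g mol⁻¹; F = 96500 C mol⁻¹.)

1.13 g

Q = I·t = 0.6040 × 13620 = 8226 C.
n(e⁻) = 8226/96500 = 0.08525 mol; theoretically n(Cr) = 0.08525/3 = 0.02842 mol, m_theo = 1.478 g.
At 76.6 % efficiency, m_actual = 0.766 × 1.478 = 1.13 g.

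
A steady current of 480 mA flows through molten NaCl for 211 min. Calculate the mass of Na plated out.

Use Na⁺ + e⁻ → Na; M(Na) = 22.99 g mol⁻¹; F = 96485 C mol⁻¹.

1.45 g

Q = I·t = 0.4800 A × 12660 s = 6077 C.
n(e⁻) = Q/F = 6077 / 96485 = 0.06298 mol.
Na⁺ + e⁻ → Na, so n(Na) = n(e⁻)/1 = 0.06298 mol.
m = n·M = 0.06298 × 22.99 = 1.45 g.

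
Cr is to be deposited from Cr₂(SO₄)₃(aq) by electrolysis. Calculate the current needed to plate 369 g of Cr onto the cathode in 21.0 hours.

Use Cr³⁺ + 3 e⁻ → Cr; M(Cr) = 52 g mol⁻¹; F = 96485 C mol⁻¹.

n(Cr) = 369 / 52 = 7.096 mol.
n(e⁻) = 3 × 7.096 = 21.29 mol.
Q = n(e⁻)·F = 21.29 × 96485 = 2054000 C.
I = Q/t = 2054000 / 75600 s = 27.2 A.

27.2 A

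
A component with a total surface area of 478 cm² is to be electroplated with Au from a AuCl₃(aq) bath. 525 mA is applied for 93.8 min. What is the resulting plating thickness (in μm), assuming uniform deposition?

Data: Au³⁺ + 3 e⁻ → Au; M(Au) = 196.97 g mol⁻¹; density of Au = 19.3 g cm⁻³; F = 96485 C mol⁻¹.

2.18 μm

Q = I·t = 0.5250 × 5628.0 = 2955 C; n(e⁻) = 0.03062 mol.
n(Au) = n(e⁻)/3 = 0.01021 mol, so m = 0.01021 × 196.97 = 2.011 g.
Volume = m/ρ = 2.011 / 19.3 = 0.1042 cm³.
Thickness = V/A = 0.1042 / 478 = 2.18 × 10⁻⁴ cm = 2.18 μm.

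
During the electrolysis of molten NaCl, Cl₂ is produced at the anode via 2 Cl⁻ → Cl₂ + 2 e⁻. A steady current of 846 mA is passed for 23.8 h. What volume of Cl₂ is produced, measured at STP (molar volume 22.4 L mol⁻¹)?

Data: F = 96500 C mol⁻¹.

8.41 L

Q = I·t = 0.8460 A × 85680 s = 72490 C.
n(e⁻) = Q/F = 72490 / 96500 = 0.7511 mol.
2 electrons are transferred per Cl₂ molecule, so n(Cl₂) = 0.7511 / 2 = 0.3756 mol.
V = n × V_m = 0.3756 × 22.4 = 8.41 L.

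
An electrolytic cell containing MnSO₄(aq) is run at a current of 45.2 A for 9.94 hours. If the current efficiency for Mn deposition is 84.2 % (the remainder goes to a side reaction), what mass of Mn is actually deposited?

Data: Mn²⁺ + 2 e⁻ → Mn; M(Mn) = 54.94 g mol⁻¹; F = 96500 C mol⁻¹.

388 g

Q = I·t = 45.20 × 35784 = 1617000 C.
n(e⁻) = 1617000/96500 = 16.76 mol; theoretically n(Mn) = 16.76/2 = 8.381 mol, m_theo = 460.4 g.
At 84.2 % efficiency, m_actual = 0.842 × 460.4 = 388 g.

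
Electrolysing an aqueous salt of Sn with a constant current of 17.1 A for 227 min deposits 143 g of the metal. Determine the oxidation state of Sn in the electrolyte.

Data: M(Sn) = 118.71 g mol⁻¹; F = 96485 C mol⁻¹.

+2

Q = I·t = 17.10 A × 13620 s = 232900 C, so n(e⁻) = 232900/96485 = 2.414 mol.
n(Sn) deposited = 143 / 118.71 = 1.205 mol.
Electrons per atom = n(e⁻)/n(Sn) = 2.414 / 1.205 = 2.00 ≈ 2, so the ion is Sn²⁺.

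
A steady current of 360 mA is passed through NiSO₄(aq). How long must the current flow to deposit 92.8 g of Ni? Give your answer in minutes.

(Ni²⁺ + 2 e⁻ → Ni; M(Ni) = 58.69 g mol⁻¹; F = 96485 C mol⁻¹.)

14100 min

n(Ni) = m/M = 92.8 / 58.69 = 1.581 mol.
Each Ni atom requires 2 electrons, so n(e⁻) = 2 × 1.581 = 3.162 mol.
Q = n(e⁻)·F = 3.162 × 96485 = 305100 C.
t = Q/I = 305100 / 0.3600 A = 847600 s = 14100 min.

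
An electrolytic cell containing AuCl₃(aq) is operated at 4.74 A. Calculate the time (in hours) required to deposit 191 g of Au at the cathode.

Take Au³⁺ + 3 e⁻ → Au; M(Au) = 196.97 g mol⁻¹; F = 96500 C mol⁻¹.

n(Au) = m/M = 191 / 196.97 = 0.9697 mol.
Each Au atom requires 3 electrons, so n(e⁻) = 3 × 0.9697 = 2.909 mol.
Q = n(e⁻)·F = 2.909 × 96500 = 280700 C.
t = Q/I = 280700 / 4.740 A = 59220 s = 16.5 h.

16.5 h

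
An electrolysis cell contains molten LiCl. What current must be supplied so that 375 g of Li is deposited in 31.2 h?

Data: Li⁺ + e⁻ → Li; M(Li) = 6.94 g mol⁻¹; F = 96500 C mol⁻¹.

46.4 A

n(Li) = 375 / 6.94 = 54.03 mol.
n(e⁻) = 1 × 54.03 = 54.03 mol.
Q = n(e⁻)·F = 54.03 × 96500 = 5214000 C.
I = Q/t = 5214000 / 112320 s = 46.4 A.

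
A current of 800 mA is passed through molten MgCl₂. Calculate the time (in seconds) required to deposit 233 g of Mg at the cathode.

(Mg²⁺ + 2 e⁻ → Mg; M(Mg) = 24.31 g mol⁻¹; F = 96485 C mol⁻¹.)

2.31 × 10⁶ s

n(Mg) = m/M = 233 / 24.31 = 9.585 mol.
Each Mg atom requires 2 electrons, so n(e⁻) = 2 × 9.585 = 19.17 mol.
Q = n(e⁻)·F = 19.17 × 96485 = 1850000 C.
t = Q/I = 1850000 / 0.8000 A = 2312000 s.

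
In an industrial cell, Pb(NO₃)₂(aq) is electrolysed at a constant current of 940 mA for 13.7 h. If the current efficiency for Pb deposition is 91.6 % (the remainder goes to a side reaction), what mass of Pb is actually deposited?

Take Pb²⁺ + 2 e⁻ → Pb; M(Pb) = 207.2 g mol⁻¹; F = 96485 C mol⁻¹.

Q = I·t = 0.9400 × 49320 = 46360 C.
n(e⁻) = 46360/96485 = 0.4805 mol; theoretically n(Pb) = 0.4805/2 = 0.2402 mol, m_theo = 49.78 g.
At 91.6 % efficiency, m_actual = 0.916 × 49.78 = 45.6 g.

45.6 g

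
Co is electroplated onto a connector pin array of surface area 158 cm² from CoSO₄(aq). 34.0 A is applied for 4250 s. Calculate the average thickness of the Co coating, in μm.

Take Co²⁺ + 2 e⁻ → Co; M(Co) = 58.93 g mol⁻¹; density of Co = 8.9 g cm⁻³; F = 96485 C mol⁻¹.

Q = I·t = 34.00 × 4250.0 = 144500 C; n(e⁻) = 1.498 mol.
n(Co) = n(e⁻)/2 = 0.7488 mol, so m = 0.7488 × 58.93 = 44.13 g.
Volume = m/ρ = 44.13 / 8.9 = 4.958 cm³.
Thickness = V/A = 4.958 / 158 = 0.0314 cm = 314 μm.

314 μm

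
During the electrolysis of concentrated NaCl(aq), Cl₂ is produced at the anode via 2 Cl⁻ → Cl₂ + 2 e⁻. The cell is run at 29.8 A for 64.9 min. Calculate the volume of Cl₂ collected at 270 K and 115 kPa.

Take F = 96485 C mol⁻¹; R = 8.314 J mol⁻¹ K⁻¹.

11.7 L

Q = I·t = 29.80 A × 3894.0 s = 116000 C.
n(e⁻) = Q/F = 116000 / 96485 = 1.203 mol.
2 electrons are transferred per Cl₂ molecule, so n(Cl₂) = 1.203 / 2 = 0.6013 mol.
V = nRT/P = (0.6013 × 8.314 × 270) / (115 × 10³ Pa) = 0.0117 m³ = 11.7 L.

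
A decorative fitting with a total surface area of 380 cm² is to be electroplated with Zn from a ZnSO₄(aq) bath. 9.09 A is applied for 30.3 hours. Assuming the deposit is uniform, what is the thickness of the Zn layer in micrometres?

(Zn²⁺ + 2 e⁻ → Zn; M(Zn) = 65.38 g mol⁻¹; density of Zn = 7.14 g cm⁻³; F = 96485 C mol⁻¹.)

Q = I·t = 9.090 × 109080 = 991500 C; n(e⁻) = 10.28 mol.
n(Zn) = n(e⁻)/2 = 5.138 mol, so m = 5.138 × 65.38 = 335.9 g.
Volume = m/ρ = 335.9 / 7.14 = 47.05 cm³.
Thickness = V/A = 47.05 / 380 = 0.124 cm = 1240 μm.

1240 μm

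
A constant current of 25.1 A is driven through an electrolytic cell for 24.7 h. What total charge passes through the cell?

2.23 × 10⁶ C

Q = I·t = 25.10 A × 88920 s = 2.23 × 10⁶ C.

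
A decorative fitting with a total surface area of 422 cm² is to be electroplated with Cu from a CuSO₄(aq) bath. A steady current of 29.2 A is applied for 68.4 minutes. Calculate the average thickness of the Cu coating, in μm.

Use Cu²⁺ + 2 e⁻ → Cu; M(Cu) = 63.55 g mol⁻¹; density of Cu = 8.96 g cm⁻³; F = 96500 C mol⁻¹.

Q = I·t = 29.20 × 4104.0 = 119800 C; n(e⁻) = 1.242 mol.
n(Cu) = n(e⁻)/2 = 0.6209 mol, so m = 0.6209 × 63.55 = 39.46 g.
Volume = m/ρ = 39.46 / 8.96 = 4.404 cm³.
Thickness = V/A = 4.404 / 422 = 0.0104 cm = 104 μm.

104 μm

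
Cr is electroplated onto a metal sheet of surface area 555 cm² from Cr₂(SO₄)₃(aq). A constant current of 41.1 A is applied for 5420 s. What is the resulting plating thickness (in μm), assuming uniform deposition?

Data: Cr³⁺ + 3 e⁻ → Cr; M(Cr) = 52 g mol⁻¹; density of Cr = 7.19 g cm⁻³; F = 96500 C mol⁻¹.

100 μm

Q = I·t = 41.10 × 5420.0 = 222800 C; n(e⁻) = 2.308 mol.
n(Cr) = n(e⁻)/3 = 0.7695 mol, so m = 0.7695 × 52 = 40.01 g.
Volume = m/ρ = 40.01 / 7.19 = 5.565 cm³.
Thickness = V/A = 5.565 / 555 = 0.0100 cm = 100 μm.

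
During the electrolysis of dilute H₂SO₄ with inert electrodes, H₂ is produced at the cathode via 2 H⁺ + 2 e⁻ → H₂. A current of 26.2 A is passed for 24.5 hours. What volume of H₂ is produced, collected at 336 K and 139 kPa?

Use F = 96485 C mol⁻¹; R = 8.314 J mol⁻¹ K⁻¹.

Q = I·t = 26.20 A × 88200 s = 2311000 C.
n(e⁻) = Q/F = 2311000 / 96485 = 23.95 mol.
2 electrons are transferred per H₂ molecule, so n(H₂) = 23.95 / 2 = 11.98 mol.
V = nRT/P = (11.98 × 8.314 × 336) / (139 × 10³ Pa) = 0.241 m³ = 241 L.

241 L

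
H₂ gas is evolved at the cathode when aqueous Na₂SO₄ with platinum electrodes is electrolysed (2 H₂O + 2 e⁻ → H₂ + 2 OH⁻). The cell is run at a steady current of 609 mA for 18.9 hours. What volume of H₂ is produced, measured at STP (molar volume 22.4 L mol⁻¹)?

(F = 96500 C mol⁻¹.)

4.81 L

Q = I·t = 0.6090 A × 68040 s = 41440 C.
n(e⁻) = Q/F = 41440 / 96500 = 0.4294 mol.
2 electrons are transferred per H₂ molecule, so n(H₂) = 0.4294 / 2 = 0.2147 mol.
V = n × V_m = 0.2147 × 22.4 = 4.81 L.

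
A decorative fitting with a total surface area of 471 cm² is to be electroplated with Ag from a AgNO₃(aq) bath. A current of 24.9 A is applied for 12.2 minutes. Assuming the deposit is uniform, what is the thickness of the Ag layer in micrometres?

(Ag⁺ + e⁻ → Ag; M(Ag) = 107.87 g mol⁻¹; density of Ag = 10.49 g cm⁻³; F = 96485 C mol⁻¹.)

Q = I·t = 24.90 × 732.00 = 18230 C; n(e⁻) = 0.1889 mol.
n(Ag) = n(e⁻)/1 = 0.1889 mol, so m = 0.1889 × 107.87 = 20.38 g.
Volume = m/ρ = 20.38 / 10.49 = 1.943 cm³.
Thickness = V/A = 1.943 / 471 = 0.00412 cm = 41.2 μm.

41.2 μm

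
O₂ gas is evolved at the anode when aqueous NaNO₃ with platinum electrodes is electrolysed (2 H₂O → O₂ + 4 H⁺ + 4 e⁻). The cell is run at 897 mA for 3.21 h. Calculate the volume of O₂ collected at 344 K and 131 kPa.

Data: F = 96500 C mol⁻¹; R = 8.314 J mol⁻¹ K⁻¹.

0.586 L

Q = I·t = 0.8970 A × 11556 s = 10370 C.
n(e⁻) = Q/F = 10370 / 96500 = 0.1074 mol.
4 electrons are transferred per O₂ molecule, so n(O₂) = 0.1074 / 4 = 0.02685 mol.
V = nRT/P = (0.02685 × 8.314 × 344) / (131 × 10³ Pa) = 5.86 × 10⁻⁴ m³ = 0.586 L.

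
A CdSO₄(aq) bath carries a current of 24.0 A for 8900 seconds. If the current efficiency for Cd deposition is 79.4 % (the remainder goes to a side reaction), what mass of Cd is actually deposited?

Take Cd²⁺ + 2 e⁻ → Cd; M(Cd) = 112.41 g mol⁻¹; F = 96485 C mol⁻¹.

98.8 g

Q = I·t = 24.00 × 8900.0 = 213600 C.
n(e⁻) = 213600/96485 = 2.214 mol; theoretically n(Cd) = 2.214/2 = 1.107 mol, m_theo = 124.4 g.
At 79.4 % efficiency, m_actual = 0.794 × 124.4 = 98.8 g.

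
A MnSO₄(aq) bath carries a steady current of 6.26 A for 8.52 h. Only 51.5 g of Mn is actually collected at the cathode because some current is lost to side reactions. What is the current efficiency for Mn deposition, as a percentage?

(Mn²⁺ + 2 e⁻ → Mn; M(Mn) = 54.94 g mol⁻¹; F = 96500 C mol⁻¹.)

94.2 %

Q = I·t = 6.260 × 30672 = 192000 C; n(e⁻) = 192000/96500 = 1.990 mol.
Theoretical n(Mn) = n(e⁻)/2 = 0.9949 mol, i.e. m_theo = 0.9949 × 54.94 = 54.66 g.
Efficiency = m_actual / m_theo = 51.5 / 54.66 = 94.2 %.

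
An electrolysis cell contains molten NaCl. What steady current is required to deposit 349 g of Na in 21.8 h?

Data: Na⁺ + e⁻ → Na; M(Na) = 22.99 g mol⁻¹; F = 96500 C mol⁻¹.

n(Na) = 349 / 22.99 = 15.18 mol.
n(e⁻) = 1 × 15.18 = 15.18 mol.
Q = n(e⁻)·F = 15.18 × 96500 = 1465000 C.
I = Q/t = 1465000 / 78480 s = 18.7 A.

18.7 A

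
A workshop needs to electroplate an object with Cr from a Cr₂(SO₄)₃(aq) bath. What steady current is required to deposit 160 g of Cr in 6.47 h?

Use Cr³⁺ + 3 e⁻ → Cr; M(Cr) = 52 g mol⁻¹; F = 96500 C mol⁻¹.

n(Cr) = 160 / 52 = 3.077 mol.
n(e⁻) = 3 × 3.077 = 9.231 mol.
Q = n(e⁻)·F = 9.231 × 96500 = 890800 C.
I = Q/t = 890800 / 23292 s = 38.2 A.

38.2 A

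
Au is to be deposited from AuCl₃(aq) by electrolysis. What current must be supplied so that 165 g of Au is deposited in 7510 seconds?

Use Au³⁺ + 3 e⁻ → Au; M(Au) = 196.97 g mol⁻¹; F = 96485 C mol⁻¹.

n(Au) = 165 / 196.97 = 0.8377 mol.
n(e⁻) = 3 × 0.8377 = 2.513 mol.
Q = n(e⁻)·F = 2.513 × 96485 = 242500 C.
I = Q/t = 242500 / 7510.0 s = 32.3 A.

32.3 A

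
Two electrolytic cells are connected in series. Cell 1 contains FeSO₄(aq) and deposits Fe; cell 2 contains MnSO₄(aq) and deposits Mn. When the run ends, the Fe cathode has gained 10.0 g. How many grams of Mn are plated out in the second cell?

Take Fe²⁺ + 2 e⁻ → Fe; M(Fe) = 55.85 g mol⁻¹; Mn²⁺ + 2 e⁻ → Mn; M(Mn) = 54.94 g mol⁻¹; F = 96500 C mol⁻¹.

9.84 g

n(Fe) = 10.0 / 55.85 = 0.1791 mol.
Since Fe²⁺ + 2 e⁻ → Fe, n(e⁻) passed = 2 × 0.1791 = 0.3581 mol.
Cells in series carry the same charge, so the same 0.3581 mol of electrons passes through cell 2.
Mn²⁺ + 2 e⁻ → Mn, so n(Mn) = 0.3581 / 2 = 0.1791 mol.
m(Mn) = 0.1791 × 54.94 = 9.84 g.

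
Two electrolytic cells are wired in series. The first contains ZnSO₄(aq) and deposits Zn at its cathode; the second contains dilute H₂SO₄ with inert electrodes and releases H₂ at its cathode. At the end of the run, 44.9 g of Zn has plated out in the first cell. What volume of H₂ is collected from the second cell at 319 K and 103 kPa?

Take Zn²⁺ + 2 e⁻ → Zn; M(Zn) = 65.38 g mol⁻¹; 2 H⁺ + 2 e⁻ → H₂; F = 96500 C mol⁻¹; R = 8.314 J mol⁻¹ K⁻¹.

n(Zn) = 44.9 / 65.38 = 0.6868 mol, so n(e⁻) = 2 × 0.6868 = 1.374 mol.
The cells are in series, so the same 1.374 mol of electrons passes through the second cell.
2 H⁺ + 2 e⁻ → H₂ — 2 mol e⁻ per mol H₂, so n(H₂) = 1.374/2 = 0.6868 mol.
V = nRT/P = (0.6868 × 8.314 × 319) / (103 × 10³) = 0.0177 m³ = 17.7 L.

17.7 L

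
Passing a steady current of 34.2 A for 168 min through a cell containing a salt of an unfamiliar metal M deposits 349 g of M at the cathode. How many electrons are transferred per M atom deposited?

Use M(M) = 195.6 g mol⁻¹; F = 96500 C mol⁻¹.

Q = I·t = 34.20 A × 10080 s = 344700 C, so n(e⁻) = 344700/96500 = 3.572 mol.
n(M) deposited = 349 / 195.6 = 1.784 mol.
Electrons per atom = n(e⁻)/n(M) = 3.572 / 1.784 = 2.00 ≈ 2, so the ion is M²⁺.

2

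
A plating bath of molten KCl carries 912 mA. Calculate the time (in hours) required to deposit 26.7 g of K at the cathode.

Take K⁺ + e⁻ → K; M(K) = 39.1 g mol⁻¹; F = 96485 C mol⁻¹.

20.1 h

n(K) = m/M = 26.7 / 39.1 = 0.6829 mol.
Each K atom requires 1 electron, so n(e⁻) = 1 × 0.6829 = 0.6829 mol.
Q = n(e⁻)·F = 0.6829 × 96485 = 65890 C.
t = Q/I = 65890 / 0.9120 A = 72240 s = 20.1 h.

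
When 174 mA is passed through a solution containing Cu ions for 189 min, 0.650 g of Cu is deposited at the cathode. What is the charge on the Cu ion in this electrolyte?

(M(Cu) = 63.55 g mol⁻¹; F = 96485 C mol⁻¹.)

+2

Q = I·t = 0.1740 A × 11340 s = 1973 C, so n(e⁻) = 1973/96485 = 0.02045 mol.
n(Cu) deposited = 0.650 / 63.55 = 0.01023 mol.
Electrons per atom = n(e⁻)/n(Cu) = 0.02045 / 0.01023 = 2.00 ≈ 2, so the ion is Cu²⁺.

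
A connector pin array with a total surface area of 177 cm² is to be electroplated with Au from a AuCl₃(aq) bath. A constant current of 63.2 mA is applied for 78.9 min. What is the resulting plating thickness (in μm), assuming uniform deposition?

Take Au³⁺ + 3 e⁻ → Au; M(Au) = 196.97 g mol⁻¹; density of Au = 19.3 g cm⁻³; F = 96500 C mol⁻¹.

Q = I·t = 0.06320 × 4734.0 = 299.2 C; n(e⁻) = 0.003100 mol.
n(Au) = n(e⁻)/3 = 0.001033 mol, so m = 0.001033 × 196.97 = 0.2036 g.
Volume = m/ρ = 0.2036 / 19.3 = 0.01055 cm³.
Thickness = V/A = 0.01055 / 177 = 5.96 × 10⁻⁵ cm = 0.596 μm.

0.596 μm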